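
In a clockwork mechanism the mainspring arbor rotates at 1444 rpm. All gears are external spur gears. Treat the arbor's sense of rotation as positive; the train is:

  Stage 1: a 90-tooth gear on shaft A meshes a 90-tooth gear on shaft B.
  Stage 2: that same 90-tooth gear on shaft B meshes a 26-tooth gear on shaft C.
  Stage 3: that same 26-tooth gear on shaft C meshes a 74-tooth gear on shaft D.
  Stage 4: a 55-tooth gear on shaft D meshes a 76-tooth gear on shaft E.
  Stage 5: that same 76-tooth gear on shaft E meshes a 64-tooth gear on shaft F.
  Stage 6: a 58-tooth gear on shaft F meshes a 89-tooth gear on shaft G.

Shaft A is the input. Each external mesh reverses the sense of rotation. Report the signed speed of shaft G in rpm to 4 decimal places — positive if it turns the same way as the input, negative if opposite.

+983.5551 rpm (same as input, |ω| = 983.5551 rpm)

Stage 1 [90T→90T]: ω = 1444.0000×90/90 = 1444.0000 rpm, dir flips to −; running = −1444.0000
Stage 2 [90T→26T]: ω = 1444.0000×90/26 = 4998.4615 rpm, dir flips to +; running = +4998.4615
Stage 3 [26T→74T]: ω = 4998.4615×26/74 = 1756.2162 rpm, dir flips to −; running = −1756.2162
Stage 4 [55T→76T]: ω = 1756.2162×55/76 = 1270.9459 rpm, dir flips to +; running = +1270.9459
Stage 5 [76T→64T]: ω = 1270.9459×76/64 = 1509.2483 rpm, dir flips to −; running = −1509.2483
Stage 6 [58T→89T]: ω = 1509.2483×58/89 = 983.5551 rpm, dir flips to +; running = +983.5551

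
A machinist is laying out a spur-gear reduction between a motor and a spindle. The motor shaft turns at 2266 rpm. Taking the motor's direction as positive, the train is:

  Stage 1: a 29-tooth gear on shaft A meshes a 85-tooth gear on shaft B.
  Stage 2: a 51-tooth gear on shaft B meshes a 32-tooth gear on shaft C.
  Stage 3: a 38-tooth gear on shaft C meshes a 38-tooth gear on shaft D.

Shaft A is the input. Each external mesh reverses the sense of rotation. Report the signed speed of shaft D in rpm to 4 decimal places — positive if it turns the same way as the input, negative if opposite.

-1232.1375 rpm (opposite to input, |ω| = 1232.1375 rpm)

Stage 1 [29T→85T]: ω = 2266.0000×29/85 = 773.1059 rpm, dir flips to −; running = −773.1059
Stage 2 [51T→32T]: ω = 773.1059×51/32 = 1232.1375 rpm, dir flips to +; running = +1232.1375
Stage 3 [38T→38T]: ω = 1232.1375×38/38 = 1232.1375 rpm, dir flips to −; running = −1232.1375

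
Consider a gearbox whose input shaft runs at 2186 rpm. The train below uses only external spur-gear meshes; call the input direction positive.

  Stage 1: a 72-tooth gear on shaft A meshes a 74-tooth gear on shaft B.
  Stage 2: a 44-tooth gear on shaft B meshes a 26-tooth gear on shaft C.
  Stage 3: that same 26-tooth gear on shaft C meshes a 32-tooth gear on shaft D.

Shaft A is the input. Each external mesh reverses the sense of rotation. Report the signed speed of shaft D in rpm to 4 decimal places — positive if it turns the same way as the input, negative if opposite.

-2924.5135 rpm (opposite to input, |ω| = 2924.5135 rpm)

Stage 1 [72T→74T]: ω = 2186.0000×72/74 = 2126.9189 rpm, dir flips to −; running = −2126.9189
Stage 2 [44T→26T]: ω = 2126.9189×44/26 = 3599.4012 rpm, dir flips to +; running = +3599.4012
Stage 3 [26T→32T]: ω = 3599.4012×26/32 = 2924.5135 rpm, dir flips to −; running = −2924.5135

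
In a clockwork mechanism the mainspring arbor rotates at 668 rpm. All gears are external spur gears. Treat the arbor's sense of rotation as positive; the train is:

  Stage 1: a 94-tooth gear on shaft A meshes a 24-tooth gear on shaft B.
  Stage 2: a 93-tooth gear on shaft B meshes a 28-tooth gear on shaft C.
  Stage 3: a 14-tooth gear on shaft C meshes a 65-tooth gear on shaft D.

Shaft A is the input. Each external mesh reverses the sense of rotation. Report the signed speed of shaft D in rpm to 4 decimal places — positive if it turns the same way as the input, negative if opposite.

Stage 1 [94T→24T]: ω = 668.0000×94/24 = 2616.3333 rpm, dir flips to −; running = −2616.3333
Stage 2 [93T→28T]: ω = 2616.3333×93/28 = 8689.9643 rpm, dir flips to +; running = +8689.9643
Stage 3 [14T→65T]: ω = 8689.9643×14/65 = 1871.6846 rpm, dir flips to −; running = −1871.6846

-1871.6846 rpm (opposite to input, |ω| = 1871.6846 rpm)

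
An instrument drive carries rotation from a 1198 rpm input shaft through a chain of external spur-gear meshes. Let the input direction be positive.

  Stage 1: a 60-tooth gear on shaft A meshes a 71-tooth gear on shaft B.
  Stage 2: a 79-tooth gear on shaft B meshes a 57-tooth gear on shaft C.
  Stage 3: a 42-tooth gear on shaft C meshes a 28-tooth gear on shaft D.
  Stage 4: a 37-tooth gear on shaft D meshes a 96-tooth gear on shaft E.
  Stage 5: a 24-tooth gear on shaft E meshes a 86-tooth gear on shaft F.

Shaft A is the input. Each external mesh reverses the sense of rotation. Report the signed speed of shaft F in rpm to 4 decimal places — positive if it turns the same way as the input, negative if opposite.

Stage 1 [60T→71T]: ω = 1198.0000×60/71 = 1012.3944 rpm, dir flips to −; running = −1012.3944
Stage 2 [79T→57T]: ω = 1012.3944×79/57 = 1403.1431 rpm, dir flips to +; running = +1403.1431
Stage 3 [42T→28T]: ω = 1403.1431×42/28 = 2104.7146 rpm, dir flips to −; running = −2104.7146
Stage 4 [37T→96T]: ω = 2104.7146×37/96 = 811.1921 rpm, dir flips to +; running = +811.1921
Stage 5 [24T→86T]: ω = 811.1921×24/86 = 226.3792 rpm, dir flips to −; running = −226.3792

-226.3792 rpm (opposite to input, |ω| = 226.3792 rpm)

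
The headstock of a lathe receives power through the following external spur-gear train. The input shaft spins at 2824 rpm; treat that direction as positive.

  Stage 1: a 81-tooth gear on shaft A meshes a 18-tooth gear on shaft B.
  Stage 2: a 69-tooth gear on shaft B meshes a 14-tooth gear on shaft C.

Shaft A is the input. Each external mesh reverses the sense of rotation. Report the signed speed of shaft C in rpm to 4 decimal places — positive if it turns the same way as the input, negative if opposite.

+62632.2857 rpm (same as input, |ω| = 62632.2857 rpm)

Stage 1 [81T→18T]: ω = 2824.0000×81/18 = 12708.0000 rpm, dir flips to −; running = −12708.0000
Stage 2 [69T→14T]: ω = 12708.0000×69/14 = 62632.2857 rpm, dir flips to +; running = +62632.2857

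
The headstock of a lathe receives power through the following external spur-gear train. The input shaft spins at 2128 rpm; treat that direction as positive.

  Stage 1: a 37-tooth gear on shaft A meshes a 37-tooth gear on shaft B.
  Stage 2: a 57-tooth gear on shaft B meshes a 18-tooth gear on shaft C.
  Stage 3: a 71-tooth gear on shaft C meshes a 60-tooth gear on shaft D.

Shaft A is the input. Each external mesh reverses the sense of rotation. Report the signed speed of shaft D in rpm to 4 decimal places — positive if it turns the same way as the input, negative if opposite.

Stage 1 [37T→37T]: ω = 2128.0000×37/37 = 2128.0000 rpm, dir flips to −; running = −2128.0000
Stage 2 [57T→18T]: ω = 2128.0000×57/18 = 6738.6667 rpm, dir flips to +; running = +6738.6667
Stage 3 [71T→60T]: ω = 6738.6667×71/60 = 7974.0889 rpm, dir flips to −; running = −7974.0889

-7974.0889 rpm (opposite to input, |ω| = 7974.0889 rpm)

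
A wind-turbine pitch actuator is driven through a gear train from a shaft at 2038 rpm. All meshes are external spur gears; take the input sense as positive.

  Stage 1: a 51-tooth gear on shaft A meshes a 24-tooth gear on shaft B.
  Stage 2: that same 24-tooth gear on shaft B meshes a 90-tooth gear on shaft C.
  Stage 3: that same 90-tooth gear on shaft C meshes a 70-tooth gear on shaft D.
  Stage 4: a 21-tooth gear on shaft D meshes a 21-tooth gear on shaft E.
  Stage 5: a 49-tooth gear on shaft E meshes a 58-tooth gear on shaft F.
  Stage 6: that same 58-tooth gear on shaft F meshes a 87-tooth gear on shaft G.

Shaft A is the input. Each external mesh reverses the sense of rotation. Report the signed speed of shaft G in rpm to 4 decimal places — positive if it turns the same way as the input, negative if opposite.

Stage 1 [51T→24T]: ω = 2038.0000×51/24 = 4330.7500 rpm, dir flips to −; running = −4330.7500
Stage 2 [24T→90T]: ω = 4330.7500×24/90 = 1154.8667 rpm, dir flips to +; running = +1154.8667
Stage 3 [90T→70T]: ω = 1154.8667×90/70 = 1484.8286 rpm, dir flips to −; running = −1484.8286
Stage 4 [21T→21T]: ω = 1484.8286×21/21 = 1484.8286 rpm, dir flips to +; running = +1484.8286
Stage 5 [49T→58T]: ω = 1484.8286×49/58 = 1254.4241 rpm, dir flips to −; running = −1254.4241
Stage 6 [58T→87T]: ω = 1254.4241×58/87 = 836.2828 rpm, dir flips to +; running = +836.2828

+836.2828 rpm (same as input, |ω| = 836.2828 rpm)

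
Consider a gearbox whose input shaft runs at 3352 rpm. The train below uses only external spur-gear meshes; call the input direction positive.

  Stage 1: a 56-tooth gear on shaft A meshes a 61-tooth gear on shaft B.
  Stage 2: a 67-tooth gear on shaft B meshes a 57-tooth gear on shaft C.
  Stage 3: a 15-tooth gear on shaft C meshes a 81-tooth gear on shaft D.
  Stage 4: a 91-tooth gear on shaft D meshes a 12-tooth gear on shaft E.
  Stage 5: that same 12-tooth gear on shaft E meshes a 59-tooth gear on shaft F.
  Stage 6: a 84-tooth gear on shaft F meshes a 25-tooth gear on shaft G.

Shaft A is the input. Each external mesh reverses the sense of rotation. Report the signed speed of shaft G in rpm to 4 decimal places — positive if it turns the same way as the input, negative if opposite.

Stage 1 [56T→61T]: ω = 3352.0000×56/61 = 3077.2459 rpm, dir flips to −; running = −3077.2459
Stage 2 [67T→57T]: ω = 3077.2459×67/57 = 3617.1136 rpm, dir flips to +; running = +3617.1136
Stage 3 [15T→81T]: ω = 3617.1136×15/81 = 669.8359 rpm, dir flips to −; running = −669.8359
Stage 4 [91T→12T]: ω = 669.8359×91/12 = 5079.5885 rpm, dir flips to +; running = +5079.5885
Stage 5 [12T→59T]: ω = 5079.5885×12/59 = 1033.1367 rpm, dir flips to −; running = −1033.1367
Stage 6 [84T→25T]: ω = 1033.1367×84/25 = 3471.3392 rpm, dir flips to +; running = +3471.3392

+3471.3392 rpm (same as input, |ω| = 3471.3392 rpm)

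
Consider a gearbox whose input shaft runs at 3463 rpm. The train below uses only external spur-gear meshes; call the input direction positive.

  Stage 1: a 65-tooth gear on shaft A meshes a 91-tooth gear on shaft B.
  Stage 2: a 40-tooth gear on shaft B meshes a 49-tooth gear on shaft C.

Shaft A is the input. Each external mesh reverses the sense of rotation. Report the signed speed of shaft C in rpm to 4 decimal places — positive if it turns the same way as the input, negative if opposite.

Stage 1 [65T→91T]: ω = 3463.0000×65/91 = 2473.5714 rpm, dir flips to −; running = −2473.5714
Stage 2 [40T→49T]: ω = 2473.5714×40/49 = 2019.2420 rpm, dir flips to +; running = +2019.2420

+2019.2420 rpm (same as input, |ω| = 2019.2420 rpm)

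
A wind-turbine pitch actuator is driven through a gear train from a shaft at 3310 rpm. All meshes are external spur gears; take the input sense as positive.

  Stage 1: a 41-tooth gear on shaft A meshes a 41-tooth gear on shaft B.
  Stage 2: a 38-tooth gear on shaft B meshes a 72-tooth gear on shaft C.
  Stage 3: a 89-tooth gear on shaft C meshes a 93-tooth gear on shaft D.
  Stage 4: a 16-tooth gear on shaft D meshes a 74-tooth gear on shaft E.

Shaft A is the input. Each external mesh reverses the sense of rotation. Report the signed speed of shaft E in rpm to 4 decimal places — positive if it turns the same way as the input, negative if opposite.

Stage 1 [41T→41T]: ω = 3310.0000×41/41 = 3310.0000 rpm, dir flips to −; running = −3310.0000
Stage 2 [38T→72T]: ω = 3310.0000×38/72 = 1746.9444 rpm, dir flips to +; running = +1746.9444
Stage 3 [89T→93T]: ω = 1746.9444×89/93 = 1671.8070 rpm, dir flips to −; running = −1671.8070
Stage 4 [16T→74T]: ω = 1671.8070×16/74 = 361.4718 rpm, dir flips to +; running = +361.4718

+361.4718 rpm (same as input, |ω| = 361.4718 rpm)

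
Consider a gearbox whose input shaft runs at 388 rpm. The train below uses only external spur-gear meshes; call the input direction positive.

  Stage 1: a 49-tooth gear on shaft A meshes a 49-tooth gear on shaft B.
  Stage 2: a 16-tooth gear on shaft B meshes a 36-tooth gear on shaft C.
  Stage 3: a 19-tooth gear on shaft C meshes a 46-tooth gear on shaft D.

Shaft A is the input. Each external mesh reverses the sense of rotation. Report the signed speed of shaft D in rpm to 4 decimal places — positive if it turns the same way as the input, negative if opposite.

-71.2271 rpm (opposite to input, |ω| = 71.2271 rpm)

Stage 1 [49T→49T]: ω = 388.0000×49/49 = 388.0000 rpm, dir flips to −; running = −388.0000
Stage 2 [16T→36T]: ω = 388.0000×16/36 = 172.4444 rpm, dir flips to +; running = +172.4444
Stage 3 [19T→46T]: ω = 172.4444×19/46 = 71.2271 rpm, dir flips to −; running = −71.2271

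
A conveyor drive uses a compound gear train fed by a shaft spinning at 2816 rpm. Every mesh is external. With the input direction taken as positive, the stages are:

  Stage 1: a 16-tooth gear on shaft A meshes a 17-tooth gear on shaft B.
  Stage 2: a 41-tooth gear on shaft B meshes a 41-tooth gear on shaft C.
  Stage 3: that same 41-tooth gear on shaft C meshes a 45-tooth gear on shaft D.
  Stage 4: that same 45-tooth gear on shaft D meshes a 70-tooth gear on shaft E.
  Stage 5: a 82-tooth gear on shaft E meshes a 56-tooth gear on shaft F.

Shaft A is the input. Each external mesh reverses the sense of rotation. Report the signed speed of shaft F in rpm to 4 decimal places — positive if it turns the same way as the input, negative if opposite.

Stage 1 [16T→17T]: ω = 2816.0000×16/17 = 2650.3529 rpm, dir flips to −; running = −2650.3529
Stage 2 [41T→41T]: ω = 2650.3529×41/41 = 2650.3529 rpm, dir flips to +; running = +2650.3529
Stage 3 [41T→45T]: ω = 2650.3529×41/45 = 2414.7660 rpm, dir flips to −; running = −2414.7660
Stage 4 [45T→70T]: ω = 2414.7660×45/70 = 1552.3496 rpm, dir flips to +; running = +1552.3496
Stage 5 [82T→56T]: ω = 1552.3496×82/56 = 2273.0833 rpm, dir flips to −; running = −2273.0833

-2273.0833 rpm (opposite to input, |ω| = 2273.0833 rpm)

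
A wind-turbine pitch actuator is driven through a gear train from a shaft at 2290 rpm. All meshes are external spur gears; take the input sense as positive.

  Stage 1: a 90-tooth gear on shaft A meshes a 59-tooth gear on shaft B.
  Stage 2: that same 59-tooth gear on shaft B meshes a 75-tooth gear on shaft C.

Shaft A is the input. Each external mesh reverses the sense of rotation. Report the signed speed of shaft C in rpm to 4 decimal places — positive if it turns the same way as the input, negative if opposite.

+2748.0000 rpm (same as input, |ω| = 2748.0000 rpm)

Stage 1 [90T→59T]: ω = 2290.0000×90/59 = 3493.2203 rpm, dir flips to −; running = −3493.2203
Stage 2 [59T→75T]: ω = 3493.2203×59/75 = 2748.0000 rpm, dir flips to +; running = +2748.0000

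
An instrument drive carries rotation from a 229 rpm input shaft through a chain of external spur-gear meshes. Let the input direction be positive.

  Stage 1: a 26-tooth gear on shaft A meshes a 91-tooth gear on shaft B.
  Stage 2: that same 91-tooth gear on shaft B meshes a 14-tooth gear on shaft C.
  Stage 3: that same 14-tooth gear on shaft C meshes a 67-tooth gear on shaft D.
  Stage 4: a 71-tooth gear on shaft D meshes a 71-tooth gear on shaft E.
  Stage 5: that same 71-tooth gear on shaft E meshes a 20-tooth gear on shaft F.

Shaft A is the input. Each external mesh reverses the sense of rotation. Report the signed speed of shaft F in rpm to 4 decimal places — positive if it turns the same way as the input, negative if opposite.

-315.4731 rpm (opposite to input, |ω| = 315.4731 rpm)

Stage 1 [26T→91T]: ω = 229.0000×26/91 = 65.4286 rpm, dir flips to −; running = −65.4286
Stage 2 [91T→14T]: ω = 65.4286×91/14 = 425.2857 rpm, dir flips to +; running = +425.2857
Stage 3 [14T→67T]: ω = 425.2857×14/67 = 88.8657 rpm, dir flips to −; running = −88.8657
Stage 4 [71T→71T]: ω = 88.8657×71/71 = 88.8657 rpm, dir flips to +; running = +88.8657
Stage 5 [71T→20T]: ω = 88.8657×71/20 = 315.4731 rpm, dir flips to −; running = −315.4731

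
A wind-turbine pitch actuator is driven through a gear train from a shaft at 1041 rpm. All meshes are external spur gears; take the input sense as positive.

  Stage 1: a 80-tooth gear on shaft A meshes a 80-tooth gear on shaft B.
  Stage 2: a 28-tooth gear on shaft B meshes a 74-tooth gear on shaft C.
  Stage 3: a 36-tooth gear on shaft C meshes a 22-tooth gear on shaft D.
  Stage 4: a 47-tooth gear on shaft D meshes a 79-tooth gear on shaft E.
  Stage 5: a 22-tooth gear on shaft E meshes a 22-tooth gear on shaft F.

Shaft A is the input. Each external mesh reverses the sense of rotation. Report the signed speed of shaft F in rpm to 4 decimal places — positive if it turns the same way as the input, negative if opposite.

Stage 1 [80T→80T]: ω = 1041.0000×80/80 = 1041.0000 rpm, dir flips to −; running = −1041.0000
Stage 2 [28T→74T]: ω = 1041.0000×28/74 = 393.8919 rpm, dir flips to +; running = +393.8919
Stage 3 [36T→22T]: ω = 393.8919×36/22 = 644.5504 rpm, dir flips to −; running = −644.5504
Stage 4 [47T→79T]: ω = 644.5504×47/79 = 383.4667 rpm, dir flips to +; running = +383.4667
Stage 5 [22T→22T]: ω = 383.4667×22/22 = 383.4667 rpm, dir flips to −; running = −383.4667

-383.4667 rpm (opposite to input, |ω| = 383.4667 rpm)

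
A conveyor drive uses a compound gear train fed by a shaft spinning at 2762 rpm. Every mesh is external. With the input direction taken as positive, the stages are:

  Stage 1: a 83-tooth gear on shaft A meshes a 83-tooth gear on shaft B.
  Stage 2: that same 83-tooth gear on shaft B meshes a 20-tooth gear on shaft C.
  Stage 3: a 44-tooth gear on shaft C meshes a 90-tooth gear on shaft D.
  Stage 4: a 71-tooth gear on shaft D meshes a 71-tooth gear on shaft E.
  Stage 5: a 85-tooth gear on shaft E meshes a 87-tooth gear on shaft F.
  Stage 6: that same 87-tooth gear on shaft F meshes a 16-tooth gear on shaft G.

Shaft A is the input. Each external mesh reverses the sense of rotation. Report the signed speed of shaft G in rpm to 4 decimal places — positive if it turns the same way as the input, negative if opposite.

Stage 1 [83T→83T]: ω = 2762.0000×83/83 = 2762.0000 rpm, dir flips to −; running = −2762.0000
Stage 2 [83T→20T]: ω = 2762.0000×83/20 = 11462.3000 rpm, dir flips to +; running = +11462.3000
Stage 3 [44T→90T]: ω = 11462.3000×44/90 = 5603.7911 rpm, dir flips to −; running = −5603.7911
Stage 4 [71T→71T]: ω = 5603.7911×71/71 = 5603.7911 rpm, dir flips to +; running = +5603.7911
Stage 5 [85T→87T]: ω = 5603.7911×85/87 = 5474.9683 rpm, dir flips to −; running = −5474.9683
Stage 6 [87T→16T]: ω = 5474.9683×87/16 = 29770.1403 rpm, dir flips to +; running = +29770.1403

+29770.1403 rpm (same as input, |ω| = 29770.1403 rpm)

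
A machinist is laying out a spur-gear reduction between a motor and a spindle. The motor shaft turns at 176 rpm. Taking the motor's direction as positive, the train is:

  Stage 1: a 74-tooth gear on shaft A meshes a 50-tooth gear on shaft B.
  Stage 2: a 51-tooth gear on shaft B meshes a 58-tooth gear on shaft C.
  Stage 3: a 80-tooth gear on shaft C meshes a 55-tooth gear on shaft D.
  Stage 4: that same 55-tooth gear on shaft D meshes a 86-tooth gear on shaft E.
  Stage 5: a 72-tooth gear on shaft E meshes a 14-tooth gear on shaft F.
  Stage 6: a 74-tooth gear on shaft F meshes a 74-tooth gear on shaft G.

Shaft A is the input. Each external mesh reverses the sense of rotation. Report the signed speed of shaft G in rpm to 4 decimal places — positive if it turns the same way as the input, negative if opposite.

Stage 1 [74T→50T]: ω = 176.0000×74/50 = 260.4800 rpm, dir flips to −; running = −260.4800
Stage 2 [51T→58T]: ω = 260.4800×51/58 = 229.0428 rpm, dir flips to +; running = +229.0428
Stage 3 [80T→55T]: ω = 229.0428×80/55 = 333.1531 rpm, dir flips to −; running = −333.1531
Stage 4 [55T→86T]: ω = 333.1531×55/86 = 213.0630 rpm, dir flips to +; running = +213.0630
Stage 5 [72T→14T]: ω = 213.0630×72/14 = 1095.7527 rpm, dir flips to −; running = −1095.7527
Stage 6 [74T→74T]: ω = 1095.7527×74/74 = 1095.7527 rpm, dir flips to +; running = +1095.7527

+1095.7527 rpm (same as input, |ω| = 1095.7527 rpm)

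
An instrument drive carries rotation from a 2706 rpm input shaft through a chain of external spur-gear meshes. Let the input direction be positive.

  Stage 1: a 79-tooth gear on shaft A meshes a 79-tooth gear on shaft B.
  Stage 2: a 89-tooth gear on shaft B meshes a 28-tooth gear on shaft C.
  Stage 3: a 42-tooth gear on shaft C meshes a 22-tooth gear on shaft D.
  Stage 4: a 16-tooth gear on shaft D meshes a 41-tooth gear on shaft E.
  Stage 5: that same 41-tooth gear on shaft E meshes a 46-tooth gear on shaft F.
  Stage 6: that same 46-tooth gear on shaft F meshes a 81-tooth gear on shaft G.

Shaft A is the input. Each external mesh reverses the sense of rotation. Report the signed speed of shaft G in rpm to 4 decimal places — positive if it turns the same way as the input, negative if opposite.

Stage 1 [79T→79T]: ω = 2706.0000×79/79 = 2706.0000 rpm, dir flips to −; running = −2706.0000
Stage 2 [89T→28T]: ω = 2706.0000×89/28 = 8601.2143 rpm, dir flips to +; running = +8601.2143
Stage 3 [42T→22T]: ω = 8601.2143×42/22 = 16420.5000 rpm, dir flips to −; running = −16420.5000
Stage 4 [16T→41T]: ω = 16420.5000×16/41 = 6408.0000 rpm, dir flips to +; running = +6408.0000
Stage 5 [41T→46T]: ω = 6408.0000×41/46 = 5711.4783 rpm, dir flips to −; running = −5711.4783
Stage 6 [46T→81T]: ω = 5711.4783×46/81 = 3243.5556 rpm, dir flips to +; running = +3243.5556

+3243.5556 rpm (same as input, |ω| = 3243.5556 rpm)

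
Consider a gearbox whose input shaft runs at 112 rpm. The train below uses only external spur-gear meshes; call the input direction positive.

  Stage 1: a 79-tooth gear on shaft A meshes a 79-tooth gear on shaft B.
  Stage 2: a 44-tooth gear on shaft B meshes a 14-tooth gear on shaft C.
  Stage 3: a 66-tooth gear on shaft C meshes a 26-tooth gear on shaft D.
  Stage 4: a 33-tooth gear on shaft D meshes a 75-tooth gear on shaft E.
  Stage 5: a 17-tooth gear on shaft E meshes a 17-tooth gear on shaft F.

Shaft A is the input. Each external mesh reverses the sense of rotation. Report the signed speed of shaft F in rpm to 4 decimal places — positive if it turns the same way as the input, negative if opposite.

Stage 1 [79T→79T]: ω = 112.0000×79/79 = 112.0000 rpm, dir flips to −; running = −112.0000
Stage 2 [44T→14T]: ω = 112.0000×44/14 = 352.0000 rpm, dir flips to +; running = +352.0000
Stage 3 [66T→26T]: ω = 352.0000×66/26 = 893.5385 rpm, dir flips to −; running = −893.5385
Stage 4 [33T→75T]: ω = 893.5385×33/75 = 393.1569 rpm, dir flips to +; running = +393.1569
Stage 5 [17T→17T]: ω = 393.1569×17/17 = 393.1569 rpm, dir flips to −; running = −393.1569

-393.1569 rpm (opposite to input, |ω| = 393.1569 rpm)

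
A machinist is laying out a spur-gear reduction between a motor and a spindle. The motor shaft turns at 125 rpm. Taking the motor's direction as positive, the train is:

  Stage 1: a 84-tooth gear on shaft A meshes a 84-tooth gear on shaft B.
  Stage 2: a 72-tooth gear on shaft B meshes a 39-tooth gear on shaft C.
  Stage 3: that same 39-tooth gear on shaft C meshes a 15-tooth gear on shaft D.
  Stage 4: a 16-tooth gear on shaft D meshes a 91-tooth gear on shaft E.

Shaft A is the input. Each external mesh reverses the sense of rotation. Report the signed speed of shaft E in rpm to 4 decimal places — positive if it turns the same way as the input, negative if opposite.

+105.4945 rpm (same as input, |ω| = 105.4945 rpm)

Stage 1 [84T→84T]: ω = 125.0000×84/84 = 125.0000 rpm, dir flips to −; running = −125.0000
Stage 2 [72T→39T]: ω = 125.0000×72/39 = 230.7692 rpm, dir flips to +; running = +230.7692
Stage 3 [39T→15T]: ω = 230.7692×39/15 = 600.0000 rpm, dir flips to −; running = −600.0000
Stage 4 [16T→91T]: ω = 600.0000×16/91 = 105.4945 rpm, dir flips to +; running = +105.4945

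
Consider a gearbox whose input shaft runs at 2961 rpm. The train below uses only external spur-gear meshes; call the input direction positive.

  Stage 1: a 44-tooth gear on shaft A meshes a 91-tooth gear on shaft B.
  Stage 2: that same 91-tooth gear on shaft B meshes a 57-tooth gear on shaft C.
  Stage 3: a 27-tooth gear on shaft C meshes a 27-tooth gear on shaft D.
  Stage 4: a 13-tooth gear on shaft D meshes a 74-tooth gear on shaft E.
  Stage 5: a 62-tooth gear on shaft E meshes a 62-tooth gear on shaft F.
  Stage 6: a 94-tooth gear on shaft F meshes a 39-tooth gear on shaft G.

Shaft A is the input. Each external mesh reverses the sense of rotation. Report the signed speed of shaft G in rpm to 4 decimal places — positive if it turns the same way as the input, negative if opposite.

+967.8122 rpm (same as input, |ω| = 967.8122 rpm)

Stage 1 [44T→91T]: ω = 2961.0000×44/91 = 1431.6923 rpm, dir flips to −; running = −1431.6923
Stage 2 [91T→57T]: ω = 1431.6923×91/57 = 2285.6842 rpm, dir flips to +; running = +2285.6842
Stage 3 [27T→27T]: ω = 2285.6842×27/27 = 2285.6842 rpm, dir flips to −; running = −2285.6842
Stage 4 [13T→74T]: ω = 2285.6842×13/74 = 401.5391 rpm, dir flips to +; running = +401.5391
Stage 5 [62T→62T]: ω = 401.5391×62/62 = 401.5391 rpm, dir flips to −; running = −401.5391
Stage 6 [94T→39T]: ω = 401.5391×94/39 = 967.8122 rpm, dir flips to +; running = +967.8122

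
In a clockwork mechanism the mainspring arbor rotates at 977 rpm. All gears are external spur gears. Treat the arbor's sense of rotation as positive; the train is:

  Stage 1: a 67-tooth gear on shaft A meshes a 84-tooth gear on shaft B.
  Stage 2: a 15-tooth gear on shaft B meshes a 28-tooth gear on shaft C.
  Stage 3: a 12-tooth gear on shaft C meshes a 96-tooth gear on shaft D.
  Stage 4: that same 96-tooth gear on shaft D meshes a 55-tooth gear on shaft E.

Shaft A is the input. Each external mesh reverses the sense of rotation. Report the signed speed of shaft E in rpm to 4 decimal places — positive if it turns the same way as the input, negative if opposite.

Stage 1 [67T→84T]: ω = 977.0000×67/84 = 779.2738 rpm, dir flips to −; running = −779.2738
Stage 2 [15T→28T]: ω = 779.2738×15/28 = 417.4681 rpm, dir flips to +; running = +417.4681
Stage 3 [12T→96T]: ω = 417.4681×12/96 = 52.1835 rpm, dir flips to −; running = −52.1835
Stage 4 [96T→55T]: ω = 52.1835×96/55 = 91.0840 rpm, dir flips to +; running = +91.0840

+91.0840 rpm (same as input, |ω| = 91.0840 rpm)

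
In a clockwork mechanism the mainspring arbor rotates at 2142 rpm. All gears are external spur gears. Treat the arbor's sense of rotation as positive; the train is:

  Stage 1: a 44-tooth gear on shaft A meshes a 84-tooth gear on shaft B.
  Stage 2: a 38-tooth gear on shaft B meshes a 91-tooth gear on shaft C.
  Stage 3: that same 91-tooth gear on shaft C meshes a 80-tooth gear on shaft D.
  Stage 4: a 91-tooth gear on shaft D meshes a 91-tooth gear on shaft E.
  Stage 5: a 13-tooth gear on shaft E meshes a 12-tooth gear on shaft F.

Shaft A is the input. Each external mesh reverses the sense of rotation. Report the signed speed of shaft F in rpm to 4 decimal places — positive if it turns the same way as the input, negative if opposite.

Stage 1 [44T→84T]: ω = 2142.0000×44/84 = 1122.0000 rpm, dir flips to −; running = −1122.0000
Stage 2 [38T→91T]: ω = 1122.0000×38/91 = 468.5275 rpm, dir flips to +; running = +468.5275
Stage 3 [91T→80T]: ω = 468.5275×91/80 = 532.9500 rpm, dir flips to −; running = −532.9500
Stage 4 [91T→91T]: ω = 532.9500×91/91 = 532.9500 rpm, dir flips to +; running = +532.9500
Stage 5 [13T→12T]: ω = 532.9500×13/12 = 577.3625 rpm, dir flips to −; running = −577.3625

-577.3625 rpm (opposite to input, |ω| = 577.3625 rpm)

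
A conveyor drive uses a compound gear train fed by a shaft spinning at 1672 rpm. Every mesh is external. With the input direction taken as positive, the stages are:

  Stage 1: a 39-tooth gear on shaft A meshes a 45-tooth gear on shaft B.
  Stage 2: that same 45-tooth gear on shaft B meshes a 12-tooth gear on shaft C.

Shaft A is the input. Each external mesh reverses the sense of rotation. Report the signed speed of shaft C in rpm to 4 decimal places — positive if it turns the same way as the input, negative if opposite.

Stage 1 [39T→45T]: ω = 1672.0000×39/45 = 1449.0667 rpm, dir flips to −; running = −1449.0667
Stage 2 [45T→12T]: ω = 1449.0667×45/12 = 5434.0000 rpm, dir flips to +; running = +5434.0000

+5434.0000 rpm (same as input, |ω| = 5434.0000 rpm)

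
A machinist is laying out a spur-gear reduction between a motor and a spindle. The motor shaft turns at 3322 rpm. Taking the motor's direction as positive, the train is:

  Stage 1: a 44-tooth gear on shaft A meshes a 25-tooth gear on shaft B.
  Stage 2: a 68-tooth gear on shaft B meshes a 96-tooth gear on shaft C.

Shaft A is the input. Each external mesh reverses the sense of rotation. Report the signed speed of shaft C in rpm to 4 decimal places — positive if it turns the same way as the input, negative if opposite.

Stage 1 [44T→25T]: ω = 3322.0000×44/25 = 5846.7200 rpm, dir flips to −; running = −5846.7200
Stage 2 [68T→96T]: ω = 5846.7200×68/96 = 4141.4267 rpm, dir flips to +; running = +4141.4267

+4141.4267 rpm (same as input, |ω| = 4141.4267 rpm)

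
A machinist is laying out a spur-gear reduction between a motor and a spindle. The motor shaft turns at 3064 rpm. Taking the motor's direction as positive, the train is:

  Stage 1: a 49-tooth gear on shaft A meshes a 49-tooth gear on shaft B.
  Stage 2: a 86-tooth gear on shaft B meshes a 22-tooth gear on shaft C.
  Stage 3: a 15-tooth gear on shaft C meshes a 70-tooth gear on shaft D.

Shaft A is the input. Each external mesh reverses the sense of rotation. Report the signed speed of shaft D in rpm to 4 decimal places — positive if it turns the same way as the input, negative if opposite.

Stage 1 [49T→49T]: ω = 3064.0000×49/49 = 3064.0000 rpm, dir flips to −; running = −3064.0000
Stage 2 [86T→22T]: ω = 3064.0000×86/22 = 11977.4545 rpm, dir flips to +; running = +11977.4545
Stage 3 [15T→70T]: ω = 11977.4545×15/70 = 2566.5974 rpm, dir flips to −; running = −2566.5974

-2566.5974 rpm (opposite to input, |ω| = 2566.5974 rpm)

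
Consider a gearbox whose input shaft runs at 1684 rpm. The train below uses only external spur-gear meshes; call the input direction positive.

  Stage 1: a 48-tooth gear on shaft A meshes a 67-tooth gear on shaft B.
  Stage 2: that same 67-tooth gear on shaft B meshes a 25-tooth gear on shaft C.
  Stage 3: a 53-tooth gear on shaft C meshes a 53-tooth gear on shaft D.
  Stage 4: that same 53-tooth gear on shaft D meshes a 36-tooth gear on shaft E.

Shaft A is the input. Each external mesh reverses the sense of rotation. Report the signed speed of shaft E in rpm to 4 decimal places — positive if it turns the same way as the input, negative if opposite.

Stage 1 [48T→67T]: ω = 1684.0000×48/67 = 1206.4478 rpm, dir flips to −; running = −1206.4478
Stage 2 [67T→25T]: ω = 1206.4478×67/25 = 3233.2800 rpm, dir flips to +; running = +3233.2800
Stage 3 [53T→53T]: ω = 3233.2800×53/53 = 3233.2800 rpm, dir flips to −; running = −3233.2800
Stage 4 [53T→36T]: ω = 3233.2800×53/36 = 4760.1067 rpm, dir flips to +; running = +4760.1067

+4760.1067 rpm (same as input, |ω| = 4760.1067 rpm)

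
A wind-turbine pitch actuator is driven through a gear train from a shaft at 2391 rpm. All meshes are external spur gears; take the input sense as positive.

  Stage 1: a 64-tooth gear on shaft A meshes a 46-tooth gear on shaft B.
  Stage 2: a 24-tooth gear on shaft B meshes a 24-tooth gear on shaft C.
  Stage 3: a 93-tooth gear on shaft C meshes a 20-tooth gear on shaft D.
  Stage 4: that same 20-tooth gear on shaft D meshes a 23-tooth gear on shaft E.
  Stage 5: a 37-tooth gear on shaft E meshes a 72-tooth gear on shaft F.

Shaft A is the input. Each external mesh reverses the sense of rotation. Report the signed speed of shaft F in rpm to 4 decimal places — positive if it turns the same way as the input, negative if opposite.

-6912.3554 rpm (opposite to input, |ω| = 6912.3554 rpm)

Stage 1 [64T→46T]: ω = 2391.0000×64/46 = 3326.6087 rpm, dir flips to −; running = −3326.6087
Stage 2 [24T→24T]: ω = 3326.6087×24/24 = 3326.6087 rpm, dir flips to +; running = +3326.6087
Stage 3 [93T→20T]: ω = 3326.6087×93/20 = 15468.7304 rpm, dir flips to −; running = −15468.7304
Stage 4 [20T→23T]: ω = 15468.7304×20/23 = 13451.0699 rpm, dir flips to +; running = +13451.0699
Stage 5 [37T→72T]: ω = 13451.0699×37/72 = 6912.3554 rpm, dir flips to −; running = −6912.3554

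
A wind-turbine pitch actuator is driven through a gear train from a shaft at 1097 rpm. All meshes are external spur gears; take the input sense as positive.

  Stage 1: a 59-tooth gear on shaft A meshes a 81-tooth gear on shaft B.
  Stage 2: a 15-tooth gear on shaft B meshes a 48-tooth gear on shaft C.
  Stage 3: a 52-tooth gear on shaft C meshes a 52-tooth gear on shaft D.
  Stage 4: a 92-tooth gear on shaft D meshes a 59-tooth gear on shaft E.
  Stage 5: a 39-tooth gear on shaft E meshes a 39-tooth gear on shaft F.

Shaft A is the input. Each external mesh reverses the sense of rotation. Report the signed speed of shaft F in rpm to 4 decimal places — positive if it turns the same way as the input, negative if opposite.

Stage 1 [59T→81T]: ω = 1097.0000×59/81 = 799.0494 rpm, dir flips to −; running = −799.0494
Stage 2 [15T→48T]: ω = 799.0494×15/48 = 249.7029 rpm, dir flips to +; running = +249.7029
Stage 3 [52T→52T]: ω = 249.7029×52/52 = 249.7029 rpm, dir flips to −; running = −249.7029
Stage 4 [92T→59T]: ω = 249.7029×92/59 = 389.3673 rpm, dir flips to +; running = +389.3673
Stage 5 [39T→39T]: ω = 389.3673×39/39 = 389.3673 rpm, dir flips to −; running = −389.3673

-389.3673 rpm (opposite to input, |ω| = 389.3673 rpm)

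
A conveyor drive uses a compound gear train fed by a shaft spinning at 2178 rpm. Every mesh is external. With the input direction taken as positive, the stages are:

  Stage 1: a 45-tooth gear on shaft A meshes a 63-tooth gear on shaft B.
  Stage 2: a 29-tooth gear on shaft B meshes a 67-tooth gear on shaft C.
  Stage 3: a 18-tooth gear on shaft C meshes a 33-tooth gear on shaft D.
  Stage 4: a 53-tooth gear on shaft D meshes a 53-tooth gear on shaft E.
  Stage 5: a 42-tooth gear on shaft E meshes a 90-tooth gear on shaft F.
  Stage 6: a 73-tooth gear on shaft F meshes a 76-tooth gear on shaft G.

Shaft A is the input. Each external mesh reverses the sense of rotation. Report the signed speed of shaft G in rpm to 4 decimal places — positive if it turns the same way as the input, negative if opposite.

+164.6371 rpm (same as input, |ω| = 164.6371 rpm)

Stage 1 [45T→63T]: ω = 2178.0000×45/63 = 1555.7143 rpm, dir flips to −; running = −1555.7143
Stage 2 [29T→67T]: ω = 1555.7143×29/67 = 673.3689 rpm, dir flips to +; running = +673.3689
Stage 3 [18T→33T]: ω = 673.3689×18/33 = 367.2921 rpm, dir flips to −; running = −367.2921
Stage 4 [53T→53T]: ω = 367.2921×53/53 = 367.2921 rpm, dir flips to +; running = +367.2921
Stage 5 [42T→90T]: ω = 367.2921×42/90 = 171.4030 rpm, dir flips to −; running = −171.4030
Stage 6 [73T→76T]: ω = 171.4030×73/76 = 164.6371 rpm, dir flips to +; running = +164.6371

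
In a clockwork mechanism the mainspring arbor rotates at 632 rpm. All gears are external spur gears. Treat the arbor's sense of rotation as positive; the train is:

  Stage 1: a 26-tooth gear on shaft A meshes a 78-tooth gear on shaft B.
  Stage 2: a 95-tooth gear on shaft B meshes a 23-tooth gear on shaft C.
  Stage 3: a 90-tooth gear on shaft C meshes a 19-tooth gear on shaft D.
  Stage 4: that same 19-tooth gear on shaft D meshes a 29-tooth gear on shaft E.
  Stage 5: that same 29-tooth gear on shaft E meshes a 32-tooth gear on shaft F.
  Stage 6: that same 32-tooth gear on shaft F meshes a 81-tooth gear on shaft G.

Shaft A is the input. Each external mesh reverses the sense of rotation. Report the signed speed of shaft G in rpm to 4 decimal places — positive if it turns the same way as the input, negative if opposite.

Stage 1 [26T→78T]: ω = 632.0000×26/78 = 210.6667 rpm, dir flips to −; running = −210.6667
Stage 2 [95T→23T]: ω = 210.6667×95/23 = 870.1449 rpm, dir flips to +; running = +870.1449
Stage 3 [90T→19T]: ω = 870.1449×90/19 = 4121.7391 rpm, dir flips to −; running = −4121.7391
Stage 4 [19T→29T]: ω = 4121.7391×19/29 = 2700.4498 rpm, dir flips to +; running = +2700.4498
Stage 5 [29T→32T]: ω = 2700.4498×29/32 = 2447.2826 rpm, dir flips to −; running = −2447.2826
Stage 6 [32T→81T]: ω = 2447.2826×32/81 = 966.8277 rpm, dir flips to +; running = +966.8277

+966.8277 rpm (same as input, |ω| = 966.8277 rpm)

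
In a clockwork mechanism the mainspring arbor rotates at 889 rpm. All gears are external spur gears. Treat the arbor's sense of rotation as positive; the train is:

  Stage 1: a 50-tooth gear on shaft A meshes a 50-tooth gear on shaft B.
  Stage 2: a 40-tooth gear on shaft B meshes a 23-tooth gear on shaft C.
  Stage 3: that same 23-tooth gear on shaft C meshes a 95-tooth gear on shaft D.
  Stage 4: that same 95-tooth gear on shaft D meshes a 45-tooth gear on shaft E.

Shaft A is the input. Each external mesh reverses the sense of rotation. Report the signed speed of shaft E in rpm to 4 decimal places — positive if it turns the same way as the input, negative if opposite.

Stage 1 [50T→50T]: ω = 889.0000×50/50 = 889.0000 rpm, dir flips to −; running = −889.0000
Stage 2 [40T→23T]: ω = 889.0000×40/23 = 1546.0870 rpm, dir flips to +; running = +1546.0870
Stage 3 [23T→95T]: ω = 1546.0870×23/95 = 374.3158 rpm, dir flips to −; running = −374.3158
Stage 4 [95T→45T]: ω = 374.3158×95/45 = 790.2222 rpm, dir flips to +; running = +790.2222

+790.2222 rpm (same as input, |ω| = 790.2222 rpm)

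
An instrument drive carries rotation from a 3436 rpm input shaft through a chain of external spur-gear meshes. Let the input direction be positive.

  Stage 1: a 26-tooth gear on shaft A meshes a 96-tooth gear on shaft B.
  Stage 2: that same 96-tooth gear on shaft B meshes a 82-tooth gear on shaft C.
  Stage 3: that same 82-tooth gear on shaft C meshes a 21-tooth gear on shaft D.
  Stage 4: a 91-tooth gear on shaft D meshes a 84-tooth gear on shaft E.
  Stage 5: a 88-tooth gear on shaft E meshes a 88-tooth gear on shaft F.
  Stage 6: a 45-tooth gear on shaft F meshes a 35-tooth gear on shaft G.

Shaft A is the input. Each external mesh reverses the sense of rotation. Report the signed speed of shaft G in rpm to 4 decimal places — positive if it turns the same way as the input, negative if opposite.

Stage 1 [26T→96T]: ω = 3436.0000×26/96 = 930.5833 rpm, dir flips to −; running = −930.5833
Stage 2 [96T→82T]: ω = 930.5833×96/82 = 1089.4634 rpm, dir flips to +; running = +1089.4634
Stage 3 [82T→21T]: ω = 1089.4634×82/21 = 4254.0952 rpm, dir flips to −; running = −4254.0952
Stage 4 [91T→84T]: ω = 4254.0952×91/84 = 4608.6032 rpm, dir flips to +; running = +4608.6032
Stage 5 [88T→88T]: ω = 4608.6032×88/88 = 4608.6032 rpm, dir flips to −; running = −4608.6032
Stage 6 [45T→35T]: ω = 4608.6032×45/35 = 5925.3469 rpm, dir flips to +; running = +5925.3469

+5925.3469 rpm (same as input, |ω| = 5925.3469 rpm)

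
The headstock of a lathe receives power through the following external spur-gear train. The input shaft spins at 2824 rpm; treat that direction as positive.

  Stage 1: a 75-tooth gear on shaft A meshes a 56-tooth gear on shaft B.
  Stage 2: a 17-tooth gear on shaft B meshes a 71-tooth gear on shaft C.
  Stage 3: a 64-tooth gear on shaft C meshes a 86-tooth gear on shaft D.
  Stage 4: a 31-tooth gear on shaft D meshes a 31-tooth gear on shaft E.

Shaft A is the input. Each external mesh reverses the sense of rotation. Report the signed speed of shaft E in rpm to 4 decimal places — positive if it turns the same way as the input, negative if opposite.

+673.9226 rpm (same as input, |ω| = 673.9226 rpm)

Stage 1 [75T→56T]: ω = 2824.0000×75/56 = 3782.1429 rpm, dir flips to −; running = −3782.1429
Stage 2 [17T→71T]: ω = 3782.1429×17/71 = 905.5835 rpm, dir flips to +; running = +905.5835
Stage 3 [64T→86T]: ω = 905.5835×64/86 = 673.9226 rpm, dir flips to −; running = −673.9226
Stage 4 [31T→31T]: ω = 673.9226×31/31 = 673.9226 rpm, dir flips to +; running = +673.9226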